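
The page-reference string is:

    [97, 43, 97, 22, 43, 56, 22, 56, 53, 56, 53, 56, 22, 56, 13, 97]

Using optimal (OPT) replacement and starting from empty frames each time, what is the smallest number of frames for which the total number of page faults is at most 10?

2

f=1: 16 faults
f=2: 8 faults
f=3: 7 faults
f=4: 6 faults
f=5: 6 faults
f=6: 6 faults
Smallest f with faults ≤ 10 is 2.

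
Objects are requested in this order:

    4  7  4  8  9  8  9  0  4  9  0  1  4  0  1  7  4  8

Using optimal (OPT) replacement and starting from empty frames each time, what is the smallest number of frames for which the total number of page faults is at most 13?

f=1: 18 faults
f=2: 12 faults
f=3: 8 faults
f=4: 7 faults
f=5: 6 faults
f=6: 6 faults
Smallest f with faults ≤ 13 is 2.

2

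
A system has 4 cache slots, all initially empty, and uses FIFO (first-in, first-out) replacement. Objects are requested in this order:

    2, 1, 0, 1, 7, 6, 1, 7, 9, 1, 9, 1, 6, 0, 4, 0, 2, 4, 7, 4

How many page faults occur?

2 → miss, frames {2}
1 → miss, frames {2,1}
0 → miss, frames {2,1,0}
1 → hit
7 → miss, frames {2,1,0,7}
6 → miss, evict 2, frames {1,0,7,6}
1 → hit
7 → hit
9 → miss, evict 1, frames {0,7,6,9}
1 → miss, evict 0, frames {7,6,9,1}
9 → hit
1 → hit
6 → hit
0 → miss, evict 7, frames {6,9,1,0}
4 → miss, evict 6, frames {9,1,0,4}
0 → hit
2 → miss, evict 9, frames {1,0,4,2}
4 → hit
7 → miss, evict 1, frames {0,4,2,7}
4 → hit
Page faults: 11.

11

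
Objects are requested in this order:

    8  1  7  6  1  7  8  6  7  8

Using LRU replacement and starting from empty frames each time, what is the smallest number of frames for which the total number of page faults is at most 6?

f=1: 10 faults
f=2: 10 faults
f=3: 6 faults
f=4: 4 faults
Smallest f with faults ≤ 6 is 3.

3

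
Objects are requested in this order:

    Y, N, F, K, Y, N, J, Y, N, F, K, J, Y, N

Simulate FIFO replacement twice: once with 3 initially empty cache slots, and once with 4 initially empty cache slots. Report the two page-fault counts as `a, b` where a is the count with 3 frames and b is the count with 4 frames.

11, 12

3 frames: F F F F F F F . . F F . F F → 11 faults.
4 frames: F F F F . . F F F F F F F F → 12 faults.
12 > 11: adding a frame increased faults — Belady's anomaly.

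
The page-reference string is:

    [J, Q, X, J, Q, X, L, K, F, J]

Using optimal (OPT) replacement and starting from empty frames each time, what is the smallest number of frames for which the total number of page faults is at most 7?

f=1: 10 faults
f=2: 8 faults
f=3: 6 faults
f=4: 6 faults
f=5: 6 faults
f=6: 6 faults
Smallest f with faults ≤ 7 is 3.

3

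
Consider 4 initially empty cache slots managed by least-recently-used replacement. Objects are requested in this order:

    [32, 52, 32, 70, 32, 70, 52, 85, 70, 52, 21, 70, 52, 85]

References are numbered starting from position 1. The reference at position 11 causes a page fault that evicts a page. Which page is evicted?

pos 1: 32: miss, frames (32)
pos 2: 52: miss, frames (32 52)
pos 3: 32: hit
pos 4: 70: miss, frames (52 32 70)
pos 5: 32: hit
pos 6: 70: hit
pos 7: 52: hit
pos 8: 85: miss, frames (32 70 52 85)
pos 9: 70: hit
pos 10: 52: hit
pos 11: 21: miss, evict 32, frames (85 70 52 21)
At position 11, page 32 is evicted.

32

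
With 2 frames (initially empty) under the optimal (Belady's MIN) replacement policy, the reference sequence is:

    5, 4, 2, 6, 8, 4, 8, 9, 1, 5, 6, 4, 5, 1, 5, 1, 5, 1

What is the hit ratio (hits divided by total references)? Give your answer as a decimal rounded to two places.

0.39

5 -> miss, frames [5]
4 -> miss, frames [5, 4]
2 -> miss, evict 5, frames [4, 2]
6 -> miss, evict 2, frames [4, 6]
8 -> miss, evict 6, frames [4, 8]
4 -> hit
8 -> hit
9 -> miss, evict 8, frames [4, 9]
1 -> miss, evict 9, frames [4, 1]
5 -> miss, evict 1, frames [4, 5]
6 -> miss, evict 5, frames [4, 6]
4 -> hit
5 -> miss, evict 6, frames [4, 5]
1 -> miss, evict 4, frames [5, 1]
5 -> hit
1 -> hit
5 -> hit
1 -> hit
Hits: 7 of 18 references → 7/18 = 0.3889.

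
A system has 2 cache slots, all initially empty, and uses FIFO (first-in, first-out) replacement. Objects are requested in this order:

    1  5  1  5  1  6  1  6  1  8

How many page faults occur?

1 -> fault, frames (1)
5 -> fault, frames (1 5)
1 -> hit
5 -> hit
1 -> hit
6 -> fault, evict 1, frames (5 6)
1 -> fault, evict 5, frames (6 1)
6 -> hit
1 -> hit
8 -> fault, evict 6, frames (1 8)
Page faults: 5.

5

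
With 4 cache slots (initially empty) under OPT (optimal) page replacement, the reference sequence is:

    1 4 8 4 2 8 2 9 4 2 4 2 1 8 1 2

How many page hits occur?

10

1: miss, frames (1)
4: miss, frames (1 4)
8: miss, frames (1 4 8)
4: hit
2: miss, frames (1 4 8 2)
8: hit
2: hit
9: miss, evict 8, frames (1 4 2 9)
4: hit
2: hit
4: hit
2: hit
1: hit
8: miss, evict 9, frames (1 4 2 8)
1: hit
2: hit
Hits: 10.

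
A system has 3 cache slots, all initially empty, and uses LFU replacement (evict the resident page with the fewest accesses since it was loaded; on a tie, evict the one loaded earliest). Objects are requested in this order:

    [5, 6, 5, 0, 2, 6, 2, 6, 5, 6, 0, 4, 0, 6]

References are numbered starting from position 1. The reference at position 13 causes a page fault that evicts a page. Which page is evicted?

pos 1: 5 → fault, frames {5}
pos 2: 6 → fault, frames {5,6}
pos 3: 5 → hit
pos 4: 0 → fault, frames {5,6,0}
pos 5: 2 → fault, evict 6, frames {5,0,2}
pos 6: 6 → fault, evict 0, frames {5,2,6}
pos 7: 2 → hit
pos 8: 6 → hit
pos 9: 5 → hit
pos 10: 6 → hit
pos 11: 0 → fault, evict 2, frames {5,6,0}
pos 12: 4 → fault, evict 0, frames {5,6,4}
pos 13: 0 → fault, evict 4, frames {5,6,0}
At position 13, page 4 is evicted.

4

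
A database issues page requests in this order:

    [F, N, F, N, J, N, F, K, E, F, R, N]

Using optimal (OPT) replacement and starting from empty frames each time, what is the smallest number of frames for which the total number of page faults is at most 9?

f=1: 12 faults
f=2: 8 faults
f=3: 6 faults
f=4: 6 faults
f=5: 6 faults
f=6: 6 faults
Smallest f with faults ≤ 9 is 2.

2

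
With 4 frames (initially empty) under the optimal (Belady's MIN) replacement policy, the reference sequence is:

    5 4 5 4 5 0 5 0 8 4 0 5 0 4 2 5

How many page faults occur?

5

5: miss, frames [5]
4: miss, frames [5, 4]
5: hit
4: hit
5: hit
0: miss, frames [5, 4, 0]
5: hit
0: hit
8: miss, frames [5, 4, 0, 8]
4: hit
0: hit
5: hit
0: hit
4: hit
2: miss, evict 8, frames [5, 4, 0, 2]
5: hit
Page faults: 5.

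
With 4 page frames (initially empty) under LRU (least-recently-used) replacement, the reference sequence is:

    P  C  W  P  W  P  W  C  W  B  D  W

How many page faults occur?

P -> fault, frames [P]
C -> fault, frames [P, C]
W -> fault, frames [P, C, W]
P -> hit
W -> hit
P -> hit
W -> hit
C -> hit
W -> hit
B -> fault, frames [P, C, W, B]
D -> fault, evict P, frames [C, W, B, D]
W -> hit
Page faults: 5.

5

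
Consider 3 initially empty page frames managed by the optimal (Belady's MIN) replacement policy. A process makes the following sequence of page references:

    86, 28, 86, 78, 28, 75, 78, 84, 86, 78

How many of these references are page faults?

5

86: fault, frames (86)
28: fault, frames (86 28)
86: hit
78: fault, frames (86 28 78)
28: hit
75: fault, evict 28, frames (86 78 75)
78: hit
84: fault, evict 75, frames (86 78 84)
86: hit
78: hit
Page faults: 5.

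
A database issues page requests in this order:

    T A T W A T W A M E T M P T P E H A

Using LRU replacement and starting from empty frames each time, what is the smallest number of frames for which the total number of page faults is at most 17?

2

f=1: 18 faults
f=2: 16 faults
f=3: 10 faults
f=4: 9 faults
f=5: 8 faults
f=6: 7 faults
f=7: 7 faults
Smallest f with faults ≤ 17 is 2.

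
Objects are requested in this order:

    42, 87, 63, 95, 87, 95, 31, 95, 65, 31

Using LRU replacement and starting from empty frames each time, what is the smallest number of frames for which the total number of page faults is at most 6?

f=1: 10 faults
f=2: 8 faults
f=3: 6 faults
f=4: 6 faults
f=5: 6 faults
f=6: 6 faults
Smallest f with faults ≤ 6 is 3.

3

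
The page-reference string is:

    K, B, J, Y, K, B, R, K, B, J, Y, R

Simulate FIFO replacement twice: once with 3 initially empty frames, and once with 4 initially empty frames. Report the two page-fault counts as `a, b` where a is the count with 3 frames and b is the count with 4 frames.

9, 10

3 frames: F F F F F F F . . F F . → 9 faults.
4 frames: F F F F . . F F F F F F → 10 faults.
10 > 9: adding a frame increased faults — Belady's anomaly.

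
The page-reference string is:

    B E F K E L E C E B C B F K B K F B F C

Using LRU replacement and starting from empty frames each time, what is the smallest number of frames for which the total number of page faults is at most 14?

3

f=1: 20 faults
f=2: 15 faults
f=3: 10 faults
f=4: 9 faults
f=5: 9 faults
f=6: 6 faults
Smallest f with faults ≤ 14 is 3.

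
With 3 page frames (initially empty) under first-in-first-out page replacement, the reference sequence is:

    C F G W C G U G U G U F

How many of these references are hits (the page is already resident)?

C → fault, frames [C]
F → fault, frames [C, F]
G → fault, frames [C, F, G]
W → fault, evict C, frames [F, G, W]
C → fault, evict F, frames [G, W, C]
G → hit
U → fault, evict G, frames [W, C, U]
G → fault, evict W, frames [C, U, G]
U → hit
G → hit
U → hit
F → fault, evict C, frames [U, G, F]
Hits: 4.

4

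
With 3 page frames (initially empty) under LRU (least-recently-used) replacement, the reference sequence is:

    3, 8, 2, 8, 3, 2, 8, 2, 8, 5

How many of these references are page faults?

3 -> fault, frames [3]
8 -> fault, frames [3, 8]
2 -> fault, frames [3, 8, 2]
8 -> hit
3 -> hit
2 -> hit
8 -> hit
2 -> hit
8 -> hit
5 -> fault, evict 3, frames [2, 8, 5]
Page faults: 4.

4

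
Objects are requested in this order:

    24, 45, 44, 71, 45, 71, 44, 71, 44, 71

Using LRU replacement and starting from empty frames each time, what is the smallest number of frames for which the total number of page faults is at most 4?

f=1: 10 faults
f=2: 6 faults
f=3: 4 faults
f=4: 4 faults
Smallest f with faults ≤ 4 is 3.

3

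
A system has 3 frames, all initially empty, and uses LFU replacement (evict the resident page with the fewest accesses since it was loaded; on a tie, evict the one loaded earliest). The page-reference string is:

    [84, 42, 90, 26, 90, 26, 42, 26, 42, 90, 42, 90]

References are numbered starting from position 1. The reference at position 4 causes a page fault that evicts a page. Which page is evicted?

pos 1: 84 → fault, frames (84)
pos 2: 42 → fault, frames (84 42)
pos 3: 90 → fault, frames (84 42 90)
pos 4: 26 → fault, evict 84, frames (42 90 26)
At position 4, page 84 is evicted.

84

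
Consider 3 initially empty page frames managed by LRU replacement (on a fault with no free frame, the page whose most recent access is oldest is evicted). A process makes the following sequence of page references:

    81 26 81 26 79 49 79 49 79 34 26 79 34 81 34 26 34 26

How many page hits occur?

10

81: fault, frames [81]
26: fault, frames [81, 26]
81: hit
26: hit
79: fault, frames [81, 26, 79]
49: fault, evict 81, frames [26, 79, 49]
79: hit
49: hit
79: hit
34: fault, evict 26, frames [49, 79, 34]
26: fault, evict 49, frames [79, 34, 26]
79: hit
34: hit
81: fault, evict 26, frames [79, 34, 81]
34: hit
26: fault, evict 79, frames [81, 34, 26]
34: hit
26: hit
Hits: 10.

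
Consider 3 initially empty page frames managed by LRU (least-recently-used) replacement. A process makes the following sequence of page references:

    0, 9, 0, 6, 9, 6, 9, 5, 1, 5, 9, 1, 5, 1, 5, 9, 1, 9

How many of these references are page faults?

5

0: miss, frames {0}
9: miss, frames {0,9}
0: hit
6: miss, frames {9,0,6}
9: hit
6: hit
9: hit
5: miss, evict 0, frames {6,9,5}
1: miss, evict 6, frames {9,5,1}
5: hit
9: hit
1: hit
5: hit
1: hit
5: hit
9: hit
1: hit
9: hit
Page faults: 5.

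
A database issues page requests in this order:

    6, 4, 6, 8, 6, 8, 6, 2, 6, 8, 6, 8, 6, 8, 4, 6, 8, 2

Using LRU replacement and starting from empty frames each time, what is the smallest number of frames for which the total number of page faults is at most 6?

3

f=1: 18 faults
f=2: 9 faults
f=3: 6 faults
f=4: 4 faults
Smallest f with faults ≤ 6 is 3.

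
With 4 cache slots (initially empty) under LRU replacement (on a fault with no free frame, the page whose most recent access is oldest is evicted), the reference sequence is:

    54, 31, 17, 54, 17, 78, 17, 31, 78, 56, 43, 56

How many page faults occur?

54: fault, frames {54}
31: fault, frames {54,31}
17: fault, frames {54,31,17}
54: hit
17: hit
78: fault, frames {31,54,17,78}
17: hit
31: hit
78: hit
56: fault, evict 54, frames {17,31,78,56}
43: fault, evict 17, frames {31,78,56,43}
56: hit
Page faults: 6.

6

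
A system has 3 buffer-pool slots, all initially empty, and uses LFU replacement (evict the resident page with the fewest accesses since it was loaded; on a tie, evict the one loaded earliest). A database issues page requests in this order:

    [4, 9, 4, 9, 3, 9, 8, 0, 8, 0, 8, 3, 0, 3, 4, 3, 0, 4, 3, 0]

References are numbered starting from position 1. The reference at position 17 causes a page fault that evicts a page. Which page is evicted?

3

pos 1: 4: miss, frames {4}
pos 2: 9: miss, frames {4,9}
pos 3: 4: hit
pos 4: 9: hit
pos 5: 3: miss, frames {4,9,3}
pos 6: 9: hit
pos 7: 8: miss, evict 3, frames {4,9,8}
pos 8: 0: miss, evict 8, frames {4,9,0}
pos 9: 8: miss, evict 0, frames {4,9,8}
pos 10: 0: miss, evict 8, frames {4,9,0}
pos 11: 8: miss, evict 0, frames {4,9,8}
pos 12: 3: miss, evict 8, frames {4,9,3}
pos 13: 0: miss, evict 3, frames {4,9,0}
pos 14: 3: miss, evict 0, frames {4,9,3}
pos 15: 4: hit
pos 16: 3: hit
pos 17: 0: miss, evict 3, frames {4,9,0}
At position 17, page 3 is evicted.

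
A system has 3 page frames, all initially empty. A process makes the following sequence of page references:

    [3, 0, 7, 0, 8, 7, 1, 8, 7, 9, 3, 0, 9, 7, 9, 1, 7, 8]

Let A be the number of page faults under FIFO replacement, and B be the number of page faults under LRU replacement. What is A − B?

1

Under FIFO: F F F . F . F . . F F F . F F F . F → 12 faults.
Under LRU: F F F . F . F . . F F F . F . F . F → 11 faults.
A − B = 12 − 11 = 1.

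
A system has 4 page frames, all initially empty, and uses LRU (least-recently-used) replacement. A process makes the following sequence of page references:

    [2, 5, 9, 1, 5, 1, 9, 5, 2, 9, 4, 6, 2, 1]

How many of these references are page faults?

2: fault, frames {2}
5: fault, frames {2,5}
9: fault, frames {2,5,9}
1: fault, frames {2,5,9,1}
5: hit
1: hit
9: hit
5: hit
2: hit
9: hit
4: fault, evict 1, frames {5,2,9,4}
6: fault, evict 5, frames {2,9,4,6}
2: hit
1: fault, evict 9, frames {4,6,2,1}
Page faults: 7.

7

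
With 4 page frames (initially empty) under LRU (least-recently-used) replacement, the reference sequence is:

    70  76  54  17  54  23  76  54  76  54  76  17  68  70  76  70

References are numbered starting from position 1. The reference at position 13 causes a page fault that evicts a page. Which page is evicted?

pos 1: 70 → miss, frames [70]
pos 2: 76 → miss, frames [70, 76]
pos 3: 54 → miss, frames [70, 76, 54]
pos 4: 17 → miss, frames [70, 76, 54, 17]
pos 5: 54 → hit
pos 6: 23 → miss, evict 70, frames [76, 17, 54, 23]
pos 7: 76 → hit
pos 8: 54 → hit
pos 9: 76 → hit
pos 10: 54 → hit
pos 11: 76 → hit
pos 12: 17 → hit
pos 13: 68 → miss, evict 23, frames [54, 76, 17, 68]
At position 13, page 23 is evicted.

23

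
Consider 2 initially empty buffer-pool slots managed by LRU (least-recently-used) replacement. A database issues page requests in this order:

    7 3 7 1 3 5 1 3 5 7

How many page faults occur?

7 → fault, frames {7}
3 → fault, frames {7,3}
7 → hit
1 → fault, evict 3, frames {7,1}
3 → fault, evict 7, frames {1,3}
5 → fault, evict 1, frames {3,5}
1 → fault, evict 3, frames {5,1}
3 → fault, evict 5, frames {1,3}
5 → fault, evict 1, frames {3,5}
7 → fault, evict 3, frames {5,7}
Page faults: 9.

9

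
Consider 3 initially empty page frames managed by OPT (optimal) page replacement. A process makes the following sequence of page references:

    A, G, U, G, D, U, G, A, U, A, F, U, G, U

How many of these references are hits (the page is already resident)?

A -> miss, frames [A]
G -> miss, frames [A, G]
U -> miss, frames [A, G, U]
G -> hit
D -> miss, evict A, frames [G, U, D]
U -> hit
G -> hit
A -> miss, evict D, frames [G, U, A]
U -> hit
A -> hit
F -> miss, evict A, frames [G, U, F]
U -> hit
G -> hit
U -> hit
Hits: 8.

8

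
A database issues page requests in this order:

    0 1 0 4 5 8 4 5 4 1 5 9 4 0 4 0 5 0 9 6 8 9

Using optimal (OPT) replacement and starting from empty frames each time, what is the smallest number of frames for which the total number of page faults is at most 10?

f=1: 22 faults
f=2: 14 faults
f=3: 11 faults
f=4: 9 faults
f=5: 7 faults
f=6: 7 faults
f=7: 7 faults
Smallest f with faults ≤ 10 is 4.

4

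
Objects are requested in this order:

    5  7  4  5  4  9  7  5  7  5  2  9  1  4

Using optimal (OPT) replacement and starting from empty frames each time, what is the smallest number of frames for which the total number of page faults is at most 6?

f=1: 14 faults
f=2: 9 faults
f=3: 7 faults
f=4: 6 faults
f=5: 6 faults
f=6: 6 faults
Smallest f with faults ≤ 6 is 4.

4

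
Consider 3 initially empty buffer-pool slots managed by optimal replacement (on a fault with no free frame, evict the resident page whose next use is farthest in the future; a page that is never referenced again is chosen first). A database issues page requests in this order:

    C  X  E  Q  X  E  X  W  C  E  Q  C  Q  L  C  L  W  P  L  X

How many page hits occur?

10

C → miss, frames (C)
X → miss, frames (C X)
E → miss, frames (C X E)
Q → miss, evict C, frames (X E Q)
X → hit
E → hit
X → hit
W → miss, evict X, frames (E Q W)
C → miss, evict W, frames (E Q C)
E → hit
Q → hit
C → hit
Q → hit
L → miss, evict Q, frames (E C L)
C → hit
L → hit
W → miss, evict C, frames (E L W)
P → miss, evict W, frames (E L P)
L → hit
X → miss, evict P, frames (E L X)
Hits: 10.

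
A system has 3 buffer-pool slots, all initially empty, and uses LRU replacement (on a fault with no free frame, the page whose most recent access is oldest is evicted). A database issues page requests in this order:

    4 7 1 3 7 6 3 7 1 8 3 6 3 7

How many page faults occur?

10

4 → miss, frames {4}
7 → miss, frames {4,7}
1 → miss, frames {4,7,1}
3 → miss, evict 4, frames {7,1,3}
7 → hit
6 → miss, evict 1, frames {3,7,6}
3 → hit
7 → hit
1 → miss, evict 6, frames {3,7,1}
8 → miss, evict 3, frames {7,1,8}
3 → miss, evict 7, frames {1,8,3}
6 → miss, evict 1, frames {8,3,6}
3 → hit
7 → miss, evict 8, frames {6,3,7}
Page faults: 10.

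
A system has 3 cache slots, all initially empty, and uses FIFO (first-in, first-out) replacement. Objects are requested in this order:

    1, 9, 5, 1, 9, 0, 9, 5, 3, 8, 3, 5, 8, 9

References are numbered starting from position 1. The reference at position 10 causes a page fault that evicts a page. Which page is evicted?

5

pos 1: 1 -> fault, frames {1}
pos 2: 9 -> fault, frames {1,9}
pos 3: 5 -> fault, frames {1,9,5}
pos 4: 1 -> hit
pos 5: 9 -> hit
pos 6: 0 -> fault, evict 1, frames {9,5,0}
pos 7: 9 -> hit
pos 8: 5 -> hit
pos 9: 3 -> fault, evict 9, frames {5,0,3}
pos 10: 8 -> fault, evict 5, frames {0,3,8}
At position 10, page 5 is evicted.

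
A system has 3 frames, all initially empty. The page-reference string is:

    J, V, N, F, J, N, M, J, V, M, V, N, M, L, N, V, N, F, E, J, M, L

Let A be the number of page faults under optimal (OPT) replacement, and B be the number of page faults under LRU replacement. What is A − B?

Under OPT: F F F F . . F . F . . . . F . . . F F F F . → 11 faults.
Under LRU: F F F F F . F . F . . F . F . F . F F F F F → 15 faults.
A − B = 11 − 15 = -4.

-4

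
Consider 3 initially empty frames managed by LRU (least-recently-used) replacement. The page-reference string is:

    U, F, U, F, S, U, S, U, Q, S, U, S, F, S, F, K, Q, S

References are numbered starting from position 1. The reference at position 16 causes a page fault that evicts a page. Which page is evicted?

U

pos 1: U → miss, frames (U)
pos 2: F → miss, frames (U F)
pos 3: U → hit
pos 4: F → hit
pos 5: S → miss, frames (U F S)
pos 6: U → hit
pos 7: S → hit
pos 8: U → hit
pos 9: Q → miss, evict F, frames (S U Q)
pos 10: S → hit
pos 11: U → hit
pos 12: S → hit
pos 13: F → miss, evict Q, frames (U S F)
pos 14: S → hit
pos 15: F → hit
pos 16: K → miss, evict U, frames (S F K)
At position 16, page U is evicted.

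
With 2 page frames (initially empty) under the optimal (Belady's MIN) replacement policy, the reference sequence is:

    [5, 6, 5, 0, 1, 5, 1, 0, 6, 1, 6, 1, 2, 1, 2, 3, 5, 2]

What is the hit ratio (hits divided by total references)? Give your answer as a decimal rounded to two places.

0.50

5: fault, frames [5]
6: fault, frames [5, 6]
5: hit
0: fault, evict 6, frames [5, 0]
1: fault, evict 0, frames [5, 1]
5: hit
1: hit
0: fault, evict 5, frames [1, 0]
6: fault, evict 0, frames [1, 6]
1: hit
6: hit
1: hit
2: fault, evict 6, frames [1, 2]
1: hit
2: hit
3: fault, evict 1, frames [2, 3]
5: fault, evict 3, frames [2, 5]
2: hit
Hits: 9 of 18 references → 9/18 = 0.5000.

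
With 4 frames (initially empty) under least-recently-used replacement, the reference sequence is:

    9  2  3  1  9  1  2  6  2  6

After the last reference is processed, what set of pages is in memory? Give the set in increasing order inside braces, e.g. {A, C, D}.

{1, 2, 6, 9}

9 → fault, frames (9)
2 → fault, frames (9 2)
3 → fault, frames (9 2 3)
1 → fault, frames (9 2 3 1)
9 → hit
1 → hit
2 → hit
6 → fault, evict 3, frames (9 1 2 6)
2 → hit
6 → hit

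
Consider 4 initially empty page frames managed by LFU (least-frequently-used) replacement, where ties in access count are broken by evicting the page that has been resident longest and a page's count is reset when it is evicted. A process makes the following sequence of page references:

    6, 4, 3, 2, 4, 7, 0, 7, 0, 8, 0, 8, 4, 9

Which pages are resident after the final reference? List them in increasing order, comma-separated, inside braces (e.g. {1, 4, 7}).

6 → miss, frames [6]
4 → miss, frames [6, 4]
3 → miss, frames [6, 4, 3]
2 → miss, frames [6, 4, 3, 2]
4 → hit
7 → miss, evict 6, frames [4, 3, 2, 7]
0 → miss, evict 3, frames [4, 2, 7, 0]
7 → hit
0 → hit
8 → miss, evict 2, frames [4, 7, 0, 8]
0 → hit
8 → hit
4 → hit
9 → miss, evict 7, frames [4, 0, 8, 9]

{0, 4, 8, 9}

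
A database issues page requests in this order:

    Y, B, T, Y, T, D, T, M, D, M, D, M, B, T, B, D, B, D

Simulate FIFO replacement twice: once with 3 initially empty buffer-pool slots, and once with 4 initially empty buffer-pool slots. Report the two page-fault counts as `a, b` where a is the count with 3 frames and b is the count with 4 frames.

3 frames: F F F . . F . F . . . . F F . F . . → 8 faults.
4 frames: F F F . . F . F . . . . . . . . . . → 5 faults.
5 < 8: adding a frame reduced faults, as is typical.

8, 5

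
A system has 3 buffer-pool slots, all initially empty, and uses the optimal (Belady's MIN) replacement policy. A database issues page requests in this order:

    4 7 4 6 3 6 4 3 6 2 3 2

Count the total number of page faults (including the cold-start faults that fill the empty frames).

4: miss, frames {4}
7: miss, frames {4,7}
4: hit
6: miss, frames {4,7,6}
3: miss, evict 7, frames {4,6,3}
6: hit
4: hit
3: hit
6: hit
2: miss, evict 6, frames {4,3,2}
3: hit
2: hit
Page faults: 5.

5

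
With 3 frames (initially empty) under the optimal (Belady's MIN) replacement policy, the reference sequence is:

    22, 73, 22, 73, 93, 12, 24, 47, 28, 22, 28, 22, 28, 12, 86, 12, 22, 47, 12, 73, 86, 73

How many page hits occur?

12

22: fault, frames [22]
73: fault, frames [22, 73]
22: hit
73: hit
93: fault, frames [22, 73, 93]
12: fault, evict 93, frames [22, 73, 12]
24: fault, evict 73, frames [22, 12, 24]
47: fault, evict 24, frames [22, 12, 47]
28: fault, evict 47, frames [22, 12, 28]
22: hit
28: hit
22: hit
28: hit
12: hit
86: fault, evict 28, frames [22, 12, 86]
12: hit
22: hit
47: fault, evict 22, frames [12, 86, 47]
12: hit
73: fault, evict 47, frames [12, 86, 73]
86: hit
73: hit
Hits: 12.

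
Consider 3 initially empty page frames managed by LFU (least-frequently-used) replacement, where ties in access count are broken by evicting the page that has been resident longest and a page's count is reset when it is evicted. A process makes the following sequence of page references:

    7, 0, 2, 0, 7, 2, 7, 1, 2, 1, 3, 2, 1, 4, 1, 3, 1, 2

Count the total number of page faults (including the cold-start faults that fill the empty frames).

10

7: fault, frames [7]
0: fault, frames [7, 0]
2: fault, frames [7, 0, 2]
0: hit
7: hit
2: hit
7: hit
1: fault, evict 0, frames [7, 2, 1]
2: hit
1: hit
3: fault, evict 1, frames [7, 2, 3]
2: hit
1: fault, evict 3, frames [7, 2, 1]
4: fault, evict 1, frames [7, 2, 4]
1: fault, evict 4, frames [7, 2, 1]
3: fault, evict 1, frames [7, 2, 3]
1: fault, evict 3, frames [7, 2, 1]
2: hit
Page faults: 10.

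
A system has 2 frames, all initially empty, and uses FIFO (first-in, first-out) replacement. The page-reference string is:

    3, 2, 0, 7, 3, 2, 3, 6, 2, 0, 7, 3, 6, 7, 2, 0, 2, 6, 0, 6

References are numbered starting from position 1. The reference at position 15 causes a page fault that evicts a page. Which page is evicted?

pos 1: 3 -> miss, frames [3]
pos 2: 2 -> miss, frames [3, 2]
pos 3: 0 -> miss, evict 3, frames [2, 0]
pos 4: 7 -> miss, evict 2, frames [0, 7]
pos 5: 3 -> miss, evict 0, frames [7, 3]
pos 6: 2 -> miss, evict 7, frames [3, 2]
pos 7: 3 -> hit
pos 8: 6 -> miss, evict 3, frames [2, 6]
pos 9: 2 -> hit
pos 10: 0 -> miss, evict 2, frames [6, 0]
pos 11: 7 -> miss, evict 6, frames [0, 7]
pos 12: 3 -> miss, evict 0, frames [7, 3]
pos 13: 6 -> miss, evict 7, frames [3, 6]
pos 14: 7 -> miss, evict 3, frames [6, 7]
pos 15: 2 -> miss, evict 6, frames [7, 2]
At position 15, page 6 is evicted.

6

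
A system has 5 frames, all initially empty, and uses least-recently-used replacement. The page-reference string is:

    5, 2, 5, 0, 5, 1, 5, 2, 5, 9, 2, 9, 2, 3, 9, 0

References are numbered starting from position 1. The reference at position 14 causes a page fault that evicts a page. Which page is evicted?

pos 1: 5 → fault, frames {5}
pos 2: 2 → fault, frames {5,2}
pos 3: 5 → hit
pos 4: 0 → fault, frames {2,5,0}
pos 5: 5 → hit
pos 6: 1 → fault, frames {2,0,5,1}
pos 7: 5 → hit
pos 8: 2 → hit
pos 9: 5 → hit
pos 10: 9 → fault, frames {0,1,2,5,9}
pos 11: 2 → hit
pos 12: 9 → hit
pos 13: 2 → hit
pos 14: 3 → fault, evict 0, frames {1,5,9,2,3}
At position 14, page 0 is evicted.

0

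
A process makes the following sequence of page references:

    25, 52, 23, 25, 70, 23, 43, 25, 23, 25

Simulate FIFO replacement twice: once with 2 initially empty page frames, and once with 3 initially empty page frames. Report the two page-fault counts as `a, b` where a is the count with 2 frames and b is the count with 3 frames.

2 frames: F F F F F F F F F . → 9 faults.
3 frames: F F F . F . F F F . → 7 faults.
7 < 9: adding a frame reduced faults, as is typical.

9, 7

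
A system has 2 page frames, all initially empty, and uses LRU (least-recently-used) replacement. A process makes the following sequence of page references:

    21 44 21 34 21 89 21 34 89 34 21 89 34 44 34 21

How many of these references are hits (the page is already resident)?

5

21 -> fault, frames [21]
44 -> fault, frames [21, 44]
21 -> hit
34 -> fault, evict 44, frames [21, 34]
21 -> hit
89 -> fault, evict 34, frames [21, 89]
21 -> hit
34 -> fault, evict 89, frames [21, 34]
89 -> fault, evict 21, frames [34, 89]
34 -> hit
21 -> fault, evict 89, frames [34, 21]
89 -> fault, evict 34, frames [21, 89]
34 -> fault, evict 21, frames [89, 34]
44 -> fault, evict 89, frames [34, 44]
34 -> hit
21 -> fault, evict 44, frames [34, 21]
Hits: 5.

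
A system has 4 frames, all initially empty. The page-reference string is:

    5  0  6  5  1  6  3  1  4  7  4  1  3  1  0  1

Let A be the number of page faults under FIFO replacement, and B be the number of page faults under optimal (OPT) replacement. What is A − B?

Under FIFO: F F F . F . F . F F . . . . F F → 9 faults.
Under OPT: F F F . F . F . F F . . . . F . → 8 faults.
A − B = 9 − 8 = 1.

1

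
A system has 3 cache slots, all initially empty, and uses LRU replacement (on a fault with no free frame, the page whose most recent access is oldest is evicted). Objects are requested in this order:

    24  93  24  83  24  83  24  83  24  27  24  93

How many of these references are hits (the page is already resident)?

24: fault, frames {24}
93: fault, frames {24,93}
24: hit
83: fault, frames {93,24,83}
24: hit
83: hit
24: hit
83: hit
24: hit
27: fault, evict 93, frames {83,24,27}
24: hit
93: fault, evict 83, frames {27,24,93}
Hits: 7.

7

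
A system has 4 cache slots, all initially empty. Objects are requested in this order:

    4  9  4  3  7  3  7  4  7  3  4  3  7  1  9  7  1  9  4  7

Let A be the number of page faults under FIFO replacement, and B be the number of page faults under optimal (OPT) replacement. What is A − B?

1

Under FIFO: F F . F F . . . . . . . . F . . . . F . → 6 faults.
Under OPT: F F . F F . . . . . . . . F . . . . . . → 5 faults.
A − B = 6 − 5 = 1.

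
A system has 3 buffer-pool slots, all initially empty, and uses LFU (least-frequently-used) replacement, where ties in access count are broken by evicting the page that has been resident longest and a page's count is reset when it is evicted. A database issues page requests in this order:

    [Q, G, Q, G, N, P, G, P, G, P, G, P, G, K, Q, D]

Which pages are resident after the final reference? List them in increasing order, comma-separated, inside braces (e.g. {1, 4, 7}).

Q: fault, frames (Q)
G: fault, frames (Q G)
Q: hit
G: hit
N: fault, frames (Q G N)
P: fault, evict N, frames (Q G P)
G: hit
P: hit
G: hit
P: hit
G: hit
P: hit
G: hit
K: fault, evict Q, frames (G P K)
Q: fault, evict K, frames (G P Q)
D: fault, evict Q, frames (G P D)

{D, G, P}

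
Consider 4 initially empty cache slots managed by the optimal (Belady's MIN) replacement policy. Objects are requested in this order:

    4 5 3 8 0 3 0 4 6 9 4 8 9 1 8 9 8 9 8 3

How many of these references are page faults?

8

4 -> fault, frames [4]
5 -> fault, frames [4, 5]
3 -> fault, frames [4, 5, 3]
8 -> fault, frames [4, 5, 3, 8]
0 -> fault, evict 5, frames [4, 3, 8, 0]
3 -> hit
0 -> hit
4 -> hit
6 -> fault, evict 0, frames [4, 3, 8, 6]
9 -> fault, evict 6, frames [4, 3, 8, 9]
4 -> hit
8 -> hit
9 -> hit
1 -> fault, evict 4, frames [3, 8, 9, 1]
8 -> hit
9 -> hit
8 -> hit
9 -> hit
8 -> hit
3 -> hit
Page faults: 8.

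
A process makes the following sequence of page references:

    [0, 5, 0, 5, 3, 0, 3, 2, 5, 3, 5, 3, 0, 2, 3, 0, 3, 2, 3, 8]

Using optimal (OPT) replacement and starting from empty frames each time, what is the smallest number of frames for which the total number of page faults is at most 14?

f=1: 20 faults
f=2: 10 faults
f=3: 6 faults
f=4: 5 faults
f=5: 5 faults
Smallest f with faults ≤ 14 is 2.

2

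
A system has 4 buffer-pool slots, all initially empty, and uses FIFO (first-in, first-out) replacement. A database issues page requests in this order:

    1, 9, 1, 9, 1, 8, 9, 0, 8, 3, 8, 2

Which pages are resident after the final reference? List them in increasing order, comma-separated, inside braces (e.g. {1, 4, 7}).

{0, 2, 3, 8}

1: fault, frames (1)
9: fault, frames (1 9)
1: hit
9: hit
1: hit
8: fault, frames (1 9 8)
9: hit
0: fault, frames (1 9 8 0)
8: hit
3: fault, evict 1, frames (9 8 0 3)
8: hit
2: fault, evict 9, frames (8 0 3 2)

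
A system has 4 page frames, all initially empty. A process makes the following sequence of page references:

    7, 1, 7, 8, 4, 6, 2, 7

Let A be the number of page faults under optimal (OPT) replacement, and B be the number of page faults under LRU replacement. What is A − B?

-1

Under OPT: F F . F F F F . → 6 faults.
Under LRU: F F . F F F F F → 7 faults.
A − B = 6 − 7 = -1.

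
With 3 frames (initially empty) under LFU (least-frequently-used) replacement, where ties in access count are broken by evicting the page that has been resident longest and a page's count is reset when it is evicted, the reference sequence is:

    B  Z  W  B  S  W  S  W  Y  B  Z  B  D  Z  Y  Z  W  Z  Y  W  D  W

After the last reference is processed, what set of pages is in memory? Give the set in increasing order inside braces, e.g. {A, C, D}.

B -> miss, frames {B}
Z -> miss, frames {B,Z}
W -> miss, frames {B,Z,W}
B -> hit
S -> miss, evict Z, frames {B,W,S}
W -> hit
S -> hit
W -> hit
Y -> miss, evict B, frames {W,S,Y}
B -> miss, evict Y, frames {W,S,B}
Z -> miss, evict B, frames {W,S,Z}
B -> miss, evict Z, frames {W,S,B}
D -> miss, evict B, frames {W,S,D}
Z -> miss, evict D, frames {W,S,Z}
Y -> miss, evict Z, frames {W,S,Y}
Z -> miss, evict Y, frames {W,S,Z}
W -> hit
Z -> hit
Y -> miss, evict S, frames {W,Z,Y}
W -> hit
D -> miss, evict Y, frames {W,Z,D}
W -> hit

{D, W, Z}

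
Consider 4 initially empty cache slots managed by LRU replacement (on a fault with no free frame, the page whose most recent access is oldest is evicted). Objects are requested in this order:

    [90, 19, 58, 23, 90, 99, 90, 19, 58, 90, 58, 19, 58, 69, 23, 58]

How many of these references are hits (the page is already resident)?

90 -> miss, frames (90)
19 -> miss, frames (90 19)
58 -> miss, frames (90 19 58)
23 -> miss, frames (90 19 58 23)
90 -> hit
99 -> miss, evict 19, frames (58 23 90 99)
90 -> hit
19 -> miss, evict 58, frames (23 99 90 19)
58 -> miss, evict 23, frames (99 90 19 58)
90 -> hit
58 -> hit
19 -> hit
58 -> hit
69 -> miss, evict 99, frames (90 19 58 69)
23 -> miss, evict 90, frames (19 58 69 23)
58 -> hit
Hits: 7.

7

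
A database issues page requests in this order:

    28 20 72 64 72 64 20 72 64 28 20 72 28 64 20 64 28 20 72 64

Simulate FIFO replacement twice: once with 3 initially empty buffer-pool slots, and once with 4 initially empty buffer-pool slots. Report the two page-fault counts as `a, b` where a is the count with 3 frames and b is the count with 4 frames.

12, 4

3 frames: F F F F . . . . . F F F . F . . F F F F → 12 faults.
4 frames: F F F F . . . . . . . . . . . . . . . . → 4 faults.
4 < 12: adding a frame reduced faults, as is typical.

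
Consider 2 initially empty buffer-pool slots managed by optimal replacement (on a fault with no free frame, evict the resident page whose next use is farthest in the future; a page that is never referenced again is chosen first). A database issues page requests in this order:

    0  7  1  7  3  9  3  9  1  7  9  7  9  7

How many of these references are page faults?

7

0 -> miss, frames [0]
7 -> miss, frames [0, 7]
1 -> miss, evict 0, frames [7, 1]
7 -> hit
3 -> miss, evict 7, frames [1, 3]
9 -> miss, evict 1, frames [3, 9]
3 -> hit
9 -> hit
1 -> miss, evict 3, frames [9, 1]
7 -> miss, evict 1, frames [9, 7]
9 -> hit
7 -> hit
9 -> hit
7 -> hit
Page faults: 7.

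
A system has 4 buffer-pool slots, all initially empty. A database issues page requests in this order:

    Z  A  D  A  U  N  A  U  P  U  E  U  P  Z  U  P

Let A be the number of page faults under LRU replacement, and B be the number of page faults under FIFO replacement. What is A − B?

-1

Under LRU: F F F . F F . . F . F . . F . . → 8 faults.
Under FIFO: F F F . F F . . F . F . . F F . → 9 faults.
A − B = 8 − 9 = -1.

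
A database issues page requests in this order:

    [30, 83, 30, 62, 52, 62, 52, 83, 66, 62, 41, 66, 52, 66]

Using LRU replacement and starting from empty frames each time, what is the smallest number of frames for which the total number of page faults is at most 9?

3

f=1: 14 faults
f=2: 10 faults
f=3: 9 faults
f=4: 7 faults
f=5: 6 faults
f=6: 6 faults
Smallest f with faults ≤ 9 is 3.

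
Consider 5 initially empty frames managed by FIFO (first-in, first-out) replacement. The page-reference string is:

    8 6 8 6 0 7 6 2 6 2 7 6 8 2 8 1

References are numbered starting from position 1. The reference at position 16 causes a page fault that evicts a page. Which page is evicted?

8

pos 1: 8 -> miss, frames {8}
pos 2: 6 -> miss, frames {8,6}
pos 3: 8 -> hit
pos 4: 6 -> hit
pos 5: 0 -> miss, frames {8,6,0}
pos 6: 7 -> miss, frames {8,6,0,7}
pos 7: 6 -> hit
pos 8: 2 -> miss, frames {8,6,0,7,2}
pos 9: 6 -> hit
pos 10: 2 -> hit
pos 11: 7 -> hit
pos 12: 6 -> hit
pos 13: 8 -> hit
pos 14: 2 -> hit
pos 15: 8 -> hit
pos 16: 1 -> miss, evict 8, frames {6,0,7,2,1}
At position 16, page 8 is evicted.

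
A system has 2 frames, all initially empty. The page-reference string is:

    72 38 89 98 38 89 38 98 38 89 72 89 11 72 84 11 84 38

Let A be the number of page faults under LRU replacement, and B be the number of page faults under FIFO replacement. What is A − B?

Under LRU: F F F F F F . F . F F . F F F F . F → 14 faults.
Under FIFO: F F F F F F . F F F F . F . F . . F → 13 faults.
A − B = 14 − 13 = 1.

1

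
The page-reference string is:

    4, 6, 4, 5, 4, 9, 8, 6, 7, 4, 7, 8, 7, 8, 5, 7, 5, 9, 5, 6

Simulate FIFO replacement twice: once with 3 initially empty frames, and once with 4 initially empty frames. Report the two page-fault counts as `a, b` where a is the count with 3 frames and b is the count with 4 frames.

3 frames: F F . F . F F F F F . F . . F F . F . F → 13 faults.
4 frames: F F . F . F F . F F . . . . F . . F . F → 10 faults.
10 < 13: adding a frame reduced faults, as is typical.

13, 10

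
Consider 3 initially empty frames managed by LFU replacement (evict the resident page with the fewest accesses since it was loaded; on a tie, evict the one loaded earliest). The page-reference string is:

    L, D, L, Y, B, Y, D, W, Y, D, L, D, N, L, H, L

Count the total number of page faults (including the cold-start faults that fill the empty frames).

9

L: miss, frames (L)
D: miss, frames (L D)
L: hit
Y: miss, frames (L D Y)
B: miss, evict D, frames (L Y B)
Y: hit
D: miss, evict B, frames (L Y D)
W: miss, evict D, frames (L Y W)
Y: hit
D: miss, evict W, frames (L Y D)
L: hit
D: hit
N: miss, evict D, frames (L Y N)
L: hit
H: miss, evict N, frames (L Y H)
L: hit
Page faults: 9.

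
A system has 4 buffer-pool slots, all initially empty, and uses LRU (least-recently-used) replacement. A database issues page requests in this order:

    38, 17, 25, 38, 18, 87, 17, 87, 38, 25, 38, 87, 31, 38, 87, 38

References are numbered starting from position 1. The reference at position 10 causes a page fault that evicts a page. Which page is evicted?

pos 1: 38 -> fault, frames (38)
pos 2: 17 -> fault, frames (38 17)
pos 3: 25 -> fault, frames (38 17 25)
pos 4: 38 -> hit
pos 5: 18 -> fault, frames (17 25 38 18)
pos 6: 87 -> fault, evict 17, frames (25 38 18 87)
pos 7: 17 -> fault, evict 25, frames (38 18 87 17)
pos 8: 87 -> hit
pos 9: 38 -> hit
pos 10: 25 -> fault, evict 18, frames (17 87 38 25)
At position 10, page 18 is evicted.

18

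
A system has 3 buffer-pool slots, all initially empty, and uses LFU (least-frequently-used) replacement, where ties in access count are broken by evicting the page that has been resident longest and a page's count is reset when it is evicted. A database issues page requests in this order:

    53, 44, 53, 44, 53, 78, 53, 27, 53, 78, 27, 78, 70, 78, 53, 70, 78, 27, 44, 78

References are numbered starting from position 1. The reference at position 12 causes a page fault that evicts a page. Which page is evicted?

27

pos 1: 53: fault, frames [53]
pos 2: 44: fault, frames [53, 44]
pos 3: 53: hit
pos 4: 44: hit
pos 5: 53: hit
pos 6: 78: fault, frames [53, 44, 78]
pos 7: 53: hit
pos 8: 27: fault, evict 78, frames [53, 44, 27]
pos 9: 53: hit
pos 10: 78: fault, evict 27, frames [53, 44, 78]
pos 11: 27: fault, evict 78, frames [53, 44, 27]
pos 12: 78: fault, evict 27, frames [53, 44, 78]
At position 12, page 27 is evicted.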